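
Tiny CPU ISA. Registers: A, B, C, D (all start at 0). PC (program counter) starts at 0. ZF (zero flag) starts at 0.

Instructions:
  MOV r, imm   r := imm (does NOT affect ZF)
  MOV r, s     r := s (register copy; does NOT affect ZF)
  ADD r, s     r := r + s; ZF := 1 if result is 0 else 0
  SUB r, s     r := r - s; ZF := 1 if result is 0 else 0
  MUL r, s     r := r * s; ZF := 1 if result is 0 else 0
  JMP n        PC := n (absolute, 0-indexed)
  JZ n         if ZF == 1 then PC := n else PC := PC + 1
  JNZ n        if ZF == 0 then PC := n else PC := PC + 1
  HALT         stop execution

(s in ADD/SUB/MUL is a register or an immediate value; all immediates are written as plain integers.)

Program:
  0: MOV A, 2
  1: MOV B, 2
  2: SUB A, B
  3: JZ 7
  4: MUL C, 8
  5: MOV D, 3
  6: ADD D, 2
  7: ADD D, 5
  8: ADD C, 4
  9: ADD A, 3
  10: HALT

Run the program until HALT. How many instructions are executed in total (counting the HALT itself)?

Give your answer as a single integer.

Step 1: PC=0 exec 'MOV A, 2'. After: A=2 B=0 C=0 D=0 ZF=0 PC=1
Step 2: PC=1 exec 'MOV B, 2'. After: A=2 B=2 C=0 D=0 ZF=0 PC=2
Step 3: PC=2 exec 'SUB A, B'. After: A=0 B=2 C=0 D=0 ZF=1 PC=3
Step 4: PC=3 exec 'JZ 7'. After: A=0 B=2 C=0 D=0 ZF=1 PC=7
Step 5: PC=7 exec 'ADD D, 5'. After: A=0 B=2 C=0 D=5 ZF=0 PC=8
Step 6: PC=8 exec 'ADD C, 4'. After: A=0 B=2 C=4 D=5 ZF=0 PC=9
Step 7: PC=9 exec 'ADD A, 3'. After: A=3 B=2 C=4 D=5 ZF=0 PC=10
Step 8: PC=10 exec 'HALT'. After: A=3 B=2 C=4 D=5 ZF=0 PC=10 HALTED
Total instructions executed: 8

Answer: 8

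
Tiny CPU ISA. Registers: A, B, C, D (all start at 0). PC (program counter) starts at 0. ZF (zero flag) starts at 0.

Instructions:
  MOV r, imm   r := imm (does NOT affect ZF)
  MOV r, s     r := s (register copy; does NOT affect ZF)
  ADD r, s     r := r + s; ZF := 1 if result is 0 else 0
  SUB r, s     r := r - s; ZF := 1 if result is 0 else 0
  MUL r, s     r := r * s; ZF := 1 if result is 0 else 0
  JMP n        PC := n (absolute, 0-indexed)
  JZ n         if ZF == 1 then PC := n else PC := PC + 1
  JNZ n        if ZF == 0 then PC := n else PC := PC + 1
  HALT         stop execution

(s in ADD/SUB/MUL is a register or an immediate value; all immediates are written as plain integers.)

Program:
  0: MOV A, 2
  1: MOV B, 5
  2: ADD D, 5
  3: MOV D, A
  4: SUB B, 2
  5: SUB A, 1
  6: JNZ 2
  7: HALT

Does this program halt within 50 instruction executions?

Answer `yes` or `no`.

Answer: yes

Derivation:
Step 1: PC=0 exec 'MOV A, 2'. After: A=2 B=0 C=0 D=0 ZF=0 PC=1
Step 2: PC=1 exec 'MOV B, 5'. After: A=2 B=5 C=0 D=0 ZF=0 PC=2
Step 3: PC=2 exec 'ADD D, 5'. After: A=2 B=5 C=0 D=5 ZF=0 PC=3
Step 4: PC=3 exec 'MOV D, A'. After: A=2 B=5 C=0 D=2 ZF=0 PC=4
Step 5: PC=4 exec 'SUB B, 2'. After: A=2 B=3 C=0 D=2 ZF=0 PC=5
Step 6: PC=5 exec 'SUB A, 1'. After: A=1 B=3 C=0 D=2 ZF=0 PC=6
Step 7: PC=6 exec 'JNZ 2'. After: A=1 B=3 C=0 D=2 ZF=0 PC=2
Step 8: PC=2 exec 'ADD D, 5'. After: A=1 B=3 C=0 D=7 ZF=0 PC=3
Step 9: PC=3 exec 'MOV D, A'. After: A=1 B=3 C=0 D=1 ZF=0 PC=4
Step 10: PC=4 exec 'SUB B, 2'. After: A=1 B=1 C=0 D=1 ZF=0 PC=5
Step 11: PC=5 exec 'SUB A, 1'. After: A=0 B=1 C=0 D=1 ZF=1 PC=6
Step 12: PC=6 exec 'JNZ 2'. After: A=0 B=1 C=0 D=1 ZF=1 PC=7
Step 13: PC=7 exec 'HALT'. After: A=0 B=1 C=0 D=1 ZF=1 PC=7 HALTED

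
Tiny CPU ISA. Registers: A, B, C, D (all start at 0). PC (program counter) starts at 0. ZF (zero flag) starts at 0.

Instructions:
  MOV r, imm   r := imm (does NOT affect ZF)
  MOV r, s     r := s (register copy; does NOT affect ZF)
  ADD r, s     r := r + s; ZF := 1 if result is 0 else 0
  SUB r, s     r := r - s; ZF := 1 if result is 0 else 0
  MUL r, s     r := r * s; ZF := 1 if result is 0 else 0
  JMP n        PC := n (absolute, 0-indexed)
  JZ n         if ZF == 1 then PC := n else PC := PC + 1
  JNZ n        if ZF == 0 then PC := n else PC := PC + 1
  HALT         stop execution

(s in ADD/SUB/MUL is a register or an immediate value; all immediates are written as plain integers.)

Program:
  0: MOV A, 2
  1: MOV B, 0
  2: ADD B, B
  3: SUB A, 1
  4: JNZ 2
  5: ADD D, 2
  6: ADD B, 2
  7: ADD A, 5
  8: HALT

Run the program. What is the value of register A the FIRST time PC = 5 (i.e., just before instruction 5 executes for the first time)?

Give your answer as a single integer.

Step 1: PC=0 exec 'MOV A, 2'. After: A=2 B=0 C=0 D=0 ZF=0 PC=1
Step 2: PC=1 exec 'MOV B, 0'. After: A=2 B=0 C=0 D=0 ZF=0 PC=2
Step 3: PC=2 exec 'ADD B, B'. After: A=2 B=0 C=0 D=0 ZF=1 PC=3
Step 4: PC=3 exec 'SUB A, 1'. After: A=1 B=0 C=0 D=0 ZF=0 PC=4
Step 5: PC=4 exec 'JNZ 2'. After: A=1 B=0 C=0 D=0 ZF=0 PC=2
Step 6: PC=2 exec 'ADD B, B'. After: A=1 B=0 C=0 D=0 ZF=1 PC=3
Step 7: PC=3 exec 'SUB A, 1'. After: A=0 B=0 C=0 D=0 ZF=1 PC=4
Step 8: PC=4 exec 'JNZ 2'. After: A=0 B=0 C=0 D=0 ZF=1 PC=5
First time PC=5: A=0

0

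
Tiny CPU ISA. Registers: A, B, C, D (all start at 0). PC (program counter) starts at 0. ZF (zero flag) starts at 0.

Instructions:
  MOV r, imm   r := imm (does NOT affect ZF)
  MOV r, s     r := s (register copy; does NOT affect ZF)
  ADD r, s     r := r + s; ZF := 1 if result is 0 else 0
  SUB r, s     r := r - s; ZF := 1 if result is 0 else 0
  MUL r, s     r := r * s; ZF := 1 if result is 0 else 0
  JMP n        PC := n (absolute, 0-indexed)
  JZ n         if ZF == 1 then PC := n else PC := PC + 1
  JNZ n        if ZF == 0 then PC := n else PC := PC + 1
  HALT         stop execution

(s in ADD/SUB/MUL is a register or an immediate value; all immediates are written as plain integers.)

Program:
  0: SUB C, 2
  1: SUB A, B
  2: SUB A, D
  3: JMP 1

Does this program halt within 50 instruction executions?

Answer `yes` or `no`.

Answer: no

Derivation:
Step 1: PC=0 exec 'SUB C, 2'. After: A=0 B=0 C=-2 D=0 ZF=0 PC=1
Step 2: PC=1 exec 'SUB A, B'. After: A=0 B=0 C=-2 D=0 ZF=1 PC=2
Step 3: PC=2 exec 'SUB A, D'. After: A=0 B=0 C=-2 D=0 ZF=1 PC=3
Step 4: PC=3 exec 'JMP 1'. After: A=0 B=0 C=-2 D=0 ZF=1 PC=1
Step 5: PC=1 exec 'SUB A, B'. After: A=0 B=0 C=-2 D=0 ZF=1 PC=2
State after step 5 equals state after step 2: the program is in a cycle of length 3 and will never halt.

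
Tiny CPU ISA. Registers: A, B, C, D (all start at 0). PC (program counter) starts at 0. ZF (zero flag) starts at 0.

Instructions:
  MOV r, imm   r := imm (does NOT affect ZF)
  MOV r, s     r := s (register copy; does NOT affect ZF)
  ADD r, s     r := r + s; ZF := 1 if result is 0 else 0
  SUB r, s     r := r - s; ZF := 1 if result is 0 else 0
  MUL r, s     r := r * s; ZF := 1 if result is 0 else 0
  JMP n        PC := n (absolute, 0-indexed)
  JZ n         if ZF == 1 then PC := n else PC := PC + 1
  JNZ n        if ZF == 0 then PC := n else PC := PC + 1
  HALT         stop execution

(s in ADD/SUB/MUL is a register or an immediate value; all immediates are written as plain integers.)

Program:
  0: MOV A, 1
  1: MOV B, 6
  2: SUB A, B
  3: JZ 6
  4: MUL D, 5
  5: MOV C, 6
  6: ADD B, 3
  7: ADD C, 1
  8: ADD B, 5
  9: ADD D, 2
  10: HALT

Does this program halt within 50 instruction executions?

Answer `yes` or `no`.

Answer: yes

Derivation:
Step 1: PC=0 exec 'MOV A, 1'. After: A=1 B=0 C=0 D=0 ZF=0 PC=1
Step 2: PC=1 exec 'MOV B, 6'. After: A=1 B=6 C=0 D=0 ZF=0 PC=2
Step 3: PC=2 exec 'SUB A, B'. After: A=-5 B=6 C=0 D=0 ZF=0 PC=3
Step 4: PC=3 exec 'JZ 6'. After: A=-5 B=6 C=0 D=0 ZF=0 PC=4
Step 5: PC=4 exec 'MUL D, 5'. After: A=-5 B=6 C=0 D=0 ZF=1 PC=5
Step 6: PC=5 exec 'MOV C, 6'. After: A=-5 B=6 C=6 D=0 ZF=1 PC=6
Step 7: PC=6 exec 'ADD B, 3'. After: A=-5 B=9 C=6 D=0 ZF=0 PC=7
Step 8: PC=7 exec 'ADD C, 1'. After: A=-5 B=9 C=7 D=0 ZF=0 PC=8
Step 9: PC=8 exec 'ADD B, 5'. After: A=-5 B=14 C=7 D=0 ZF=0 PC=9
Step 10: PC=9 exec 'ADD D, 2'. After: A=-5 B=14 C=7 D=2 ZF=0 PC=10
Step 11: PC=10 exec 'HALT'. After: A=-5 B=14 C=7 D=2 ZF=0 PC=10 HALTED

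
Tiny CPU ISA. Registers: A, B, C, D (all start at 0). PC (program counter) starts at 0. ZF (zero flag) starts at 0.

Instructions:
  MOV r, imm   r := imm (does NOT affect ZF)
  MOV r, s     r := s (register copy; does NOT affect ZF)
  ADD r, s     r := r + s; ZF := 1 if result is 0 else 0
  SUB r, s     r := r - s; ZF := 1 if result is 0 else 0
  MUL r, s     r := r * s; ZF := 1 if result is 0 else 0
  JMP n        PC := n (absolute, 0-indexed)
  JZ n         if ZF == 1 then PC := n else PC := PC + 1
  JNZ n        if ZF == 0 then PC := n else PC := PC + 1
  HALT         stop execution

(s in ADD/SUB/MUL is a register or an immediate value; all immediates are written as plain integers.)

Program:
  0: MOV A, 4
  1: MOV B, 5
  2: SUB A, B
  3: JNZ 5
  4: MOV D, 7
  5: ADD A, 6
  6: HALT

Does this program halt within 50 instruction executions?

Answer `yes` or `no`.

Step 1: PC=0 exec 'MOV A, 4'. After: A=4 B=0 C=0 D=0 ZF=0 PC=1
Step 2: PC=1 exec 'MOV B, 5'. After: A=4 B=5 C=0 D=0 ZF=0 PC=2
Step 3: PC=2 exec 'SUB A, B'. After: A=-1 B=5 C=0 D=0 ZF=0 PC=3
Step 4: PC=3 exec 'JNZ 5'. After: A=-1 B=5 C=0 D=0 ZF=0 PC=5
Step 5: PC=5 exec 'ADD A, 6'. After: A=5 B=5 C=0 D=0 ZF=0 PC=6
Step 6: PC=6 exec 'HALT'. After: A=5 B=5 C=0 D=0 ZF=0 PC=6 HALTED

Answer: yes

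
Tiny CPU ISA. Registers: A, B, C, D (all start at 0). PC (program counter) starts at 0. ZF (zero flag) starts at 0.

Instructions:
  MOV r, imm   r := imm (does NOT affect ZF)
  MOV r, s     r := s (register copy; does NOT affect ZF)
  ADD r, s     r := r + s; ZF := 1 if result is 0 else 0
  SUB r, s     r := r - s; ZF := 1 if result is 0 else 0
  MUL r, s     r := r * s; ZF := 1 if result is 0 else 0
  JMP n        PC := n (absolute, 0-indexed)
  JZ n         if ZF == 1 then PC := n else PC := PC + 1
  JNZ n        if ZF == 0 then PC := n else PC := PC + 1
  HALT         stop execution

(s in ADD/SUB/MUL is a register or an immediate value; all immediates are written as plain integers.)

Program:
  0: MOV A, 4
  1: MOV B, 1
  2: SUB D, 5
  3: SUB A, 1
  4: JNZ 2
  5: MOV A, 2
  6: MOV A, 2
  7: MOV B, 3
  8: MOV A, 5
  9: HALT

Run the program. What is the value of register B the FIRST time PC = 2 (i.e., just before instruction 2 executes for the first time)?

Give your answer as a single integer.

Step 1: PC=0 exec 'MOV A, 4'. After: A=4 B=0 C=0 D=0 ZF=0 PC=1
Step 2: PC=1 exec 'MOV B, 1'. After: A=4 B=1 C=0 D=0 ZF=0 PC=2
First time PC=2: B=1

1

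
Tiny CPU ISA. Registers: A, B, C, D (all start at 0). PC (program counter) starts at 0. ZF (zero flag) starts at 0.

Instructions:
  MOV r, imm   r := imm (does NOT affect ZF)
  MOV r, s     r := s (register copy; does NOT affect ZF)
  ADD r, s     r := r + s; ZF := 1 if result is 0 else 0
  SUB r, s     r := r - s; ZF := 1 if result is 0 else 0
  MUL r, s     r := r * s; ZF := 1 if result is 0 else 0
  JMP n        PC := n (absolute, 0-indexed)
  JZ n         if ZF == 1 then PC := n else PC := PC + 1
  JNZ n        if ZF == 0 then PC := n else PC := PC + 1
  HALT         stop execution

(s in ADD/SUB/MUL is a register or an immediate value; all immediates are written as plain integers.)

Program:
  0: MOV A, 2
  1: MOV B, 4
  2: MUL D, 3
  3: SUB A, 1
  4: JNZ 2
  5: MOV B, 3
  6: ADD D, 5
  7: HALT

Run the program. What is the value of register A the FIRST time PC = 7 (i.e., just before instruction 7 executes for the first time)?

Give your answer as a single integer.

Step 1: PC=0 exec 'MOV A, 2'. After: A=2 B=0 C=0 D=0 ZF=0 PC=1
Step 2: PC=1 exec 'MOV B, 4'. After: A=2 B=4 C=0 D=0 ZF=0 PC=2
Step 3: PC=2 exec 'MUL D, 3'. After: A=2 B=4 C=0 D=0 ZF=1 PC=3
Step 4: PC=3 exec 'SUB A, 1'. After: A=1 B=4 C=0 D=0 ZF=0 PC=4
Step 5: PC=4 exec 'JNZ 2'. After: A=1 B=4 C=0 D=0 ZF=0 PC=2
Step 6: PC=2 exec 'MUL D, 3'. After: A=1 B=4 C=0 D=0 ZF=1 PC=3
Step 7: PC=3 exec 'SUB A, 1'. After: A=0 B=4 C=0 D=0 ZF=1 PC=4
Step 8: PC=4 exec 'JNZ 2'. After: A=0 B=4 C=0 D=0 ZF=1 PC=5
Step 9: PC=5 exec 'MOV B, 3'. After: A=0 B=3 C=0 D=0 ZF=1 PC=6
Step 10: PC=6 exec 'ADD D, 5'. After: A=0 B=3 C=0 D=5 ZF=0 PC=7
First time PC=7: A=0

0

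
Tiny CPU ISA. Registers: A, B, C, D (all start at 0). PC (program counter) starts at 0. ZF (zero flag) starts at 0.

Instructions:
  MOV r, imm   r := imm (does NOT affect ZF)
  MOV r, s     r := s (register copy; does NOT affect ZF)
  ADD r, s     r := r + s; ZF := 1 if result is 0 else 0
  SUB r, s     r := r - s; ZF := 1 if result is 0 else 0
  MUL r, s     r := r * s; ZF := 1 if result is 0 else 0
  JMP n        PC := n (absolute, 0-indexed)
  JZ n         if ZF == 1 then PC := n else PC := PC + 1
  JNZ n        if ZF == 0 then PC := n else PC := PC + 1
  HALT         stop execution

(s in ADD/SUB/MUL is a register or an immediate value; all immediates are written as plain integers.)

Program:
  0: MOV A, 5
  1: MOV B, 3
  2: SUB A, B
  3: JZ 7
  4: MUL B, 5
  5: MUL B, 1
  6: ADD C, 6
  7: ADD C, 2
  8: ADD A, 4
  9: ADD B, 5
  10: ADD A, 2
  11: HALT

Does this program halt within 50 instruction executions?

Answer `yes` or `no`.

Answer: yes

Derivation:
Step 1: PC=0 exec 'MOV A, 5'. After: A=5 B=0 C=0 D=0 ZF=0 PC=1
Step 2: PC=1 exec 'MOV B, 3'. After: A=5 B=3 C=0 D=0 ZF=0 PC=2
Step 3: PC=2 exec 'SUB A, B'. After: A=2 B=3 C=0 D=0 ZF=0 PC=3
Step 4: PC=3 exec 'JZ 7'. After: A=2 B=3 C=0 D=0 ZF=0 PC=4
Step 5: PC=4 exec 'MUL B, 5'. After: A=2 B=15 C=0 D=0 ZF=0 PC=5
Step 6: PC=5 exec 'MUL B, 1'. After: A=2 B=15 C=0 D=0 ZF=0 PC=6
Step 7: PC=6 exec 'ADD C, 6'. After: A=2 B=15 C=6 D=0 ZF=0 PC=7
Step 8: PC=7 exec 'ADD C, 2'. After: A=2 B=15 C=8 D=0 ZF=0 PC=8
Step 9: PC=8 exec 'ADD A, 4'. After: A=6 B=15 C=8 D=0 ZF=0 PC=9
Step 10: PC=9 exec 'ADD B, 5'. After: A=6 B=20 C=8 D=0 ZF=0 PC=10
Step 11: PC=10 exec 'ADD A, 2'. After: A=8 B=20 C=8 D=0 ZF=0 PC=11
Step 12: PC=11 exec 'HALT'. After: A=8 B=20 C=8 D=0 ZF=0 PC=11 HALTED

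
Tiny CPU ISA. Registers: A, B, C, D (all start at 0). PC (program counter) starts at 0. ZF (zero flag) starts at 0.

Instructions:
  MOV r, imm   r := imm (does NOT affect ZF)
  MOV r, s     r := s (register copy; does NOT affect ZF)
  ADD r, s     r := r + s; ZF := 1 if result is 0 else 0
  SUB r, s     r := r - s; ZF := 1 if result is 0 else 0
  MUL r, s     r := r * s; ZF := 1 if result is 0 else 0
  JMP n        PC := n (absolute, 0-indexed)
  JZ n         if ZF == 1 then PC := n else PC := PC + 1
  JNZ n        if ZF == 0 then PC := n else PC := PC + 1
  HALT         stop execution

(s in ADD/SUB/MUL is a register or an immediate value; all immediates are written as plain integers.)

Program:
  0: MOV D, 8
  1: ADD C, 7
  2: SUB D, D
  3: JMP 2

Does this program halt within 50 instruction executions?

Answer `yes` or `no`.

Answer: no

Derivation:
Step 1: PC=0 exec 'MOV D, 8'. After: A=0 B=0 C=0 D=8 ZF=0 PC=1
Step 2: PC=1 exec 'ADD C, 7'. After: A=0 B=0 C=7 D=8 ZF=0 PC=2
Step 3: PC=2 exec 'SUB D, D'. After: A=0 B=0 C=7 D=0 ZF=1 PC=3
Step 4: PC=3 exec 'JMP 2'. After: A=0 B=0 C=7 D=0 ZF=1 PC=2
Step 5: PC=2 exec 'SUB D, D'. After: A=0 B=0 C=7 D=0 ZF=1 PC=3
State after step 5 equals state after step 3: the program is in a cycle of length 2 and will never halt.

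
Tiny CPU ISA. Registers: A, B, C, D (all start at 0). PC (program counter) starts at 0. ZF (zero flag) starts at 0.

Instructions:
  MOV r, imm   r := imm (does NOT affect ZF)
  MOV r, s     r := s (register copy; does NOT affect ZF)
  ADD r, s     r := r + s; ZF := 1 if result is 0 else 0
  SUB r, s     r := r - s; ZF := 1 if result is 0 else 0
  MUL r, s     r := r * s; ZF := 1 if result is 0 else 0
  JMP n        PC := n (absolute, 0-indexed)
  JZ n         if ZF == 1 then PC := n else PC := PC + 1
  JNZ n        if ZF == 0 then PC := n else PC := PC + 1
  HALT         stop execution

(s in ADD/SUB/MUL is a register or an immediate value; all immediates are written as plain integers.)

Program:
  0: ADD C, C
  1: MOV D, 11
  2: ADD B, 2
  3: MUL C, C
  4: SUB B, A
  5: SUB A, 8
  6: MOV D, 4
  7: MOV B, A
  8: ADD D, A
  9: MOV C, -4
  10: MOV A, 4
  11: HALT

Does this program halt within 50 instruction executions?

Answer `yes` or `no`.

Answer: yes

Derivation:
Step 1: PC=0 exec 'ADD C, C'. After: A=0 B=0 C=0 D=0 ZF=1 PC=1
Step 2: PC=1 exec 'MOV D, 11'. After: A=0 B=0 C=0 D=11 ZF=1 PC=2
Step 3: PC=2 exec 'ADD B, 2'. After: A=0 B=2 C=0 D=11 ZF=0 PC=3
Step 4: PC=3 exec 'MUL C, C'. After: A=0 B=2 C=0 D=11 ZF=1 PC=4
Step 5: PC=4 exec 'SUB B, A'. After: A=0 B=2 C=0 D=11 ZF=0 PC=5
Step 6: PC=5 exec 'SUB A, 8'. After: A=-8 B=2 C=0 D=11 ZF=0 PC=6
Step 7: PC=6 exec 'MOV D, 4'. After: A=-8 B=2 C=0 D=4 ZF=0 PC=7
Step 8: PC=7 exec 'MOV B, A'. After: A=-8 B=-8 C=0 D=4 ZF=0 PC=8
Step 9: PC=8 exec 'ADD D, A'. After: A=-8 B=-8 C=0 D=-4 ZF=0 PC=9
Step 10: PC=9 exec 'MOV C, -4'. After: A=-8 B=-8 C=-4 D=-4 ZF=0 PC=10
Step 11: PC=10 exec 'MOV A, 4'. After: A=4 B=-8 C=-4 D=-4 ZF=0 PC=11
Step 12: PC=11 exec 'HALT'. After: A=4 B=-8 C=-4 D=-4 ZF=0 PC=11 HALTED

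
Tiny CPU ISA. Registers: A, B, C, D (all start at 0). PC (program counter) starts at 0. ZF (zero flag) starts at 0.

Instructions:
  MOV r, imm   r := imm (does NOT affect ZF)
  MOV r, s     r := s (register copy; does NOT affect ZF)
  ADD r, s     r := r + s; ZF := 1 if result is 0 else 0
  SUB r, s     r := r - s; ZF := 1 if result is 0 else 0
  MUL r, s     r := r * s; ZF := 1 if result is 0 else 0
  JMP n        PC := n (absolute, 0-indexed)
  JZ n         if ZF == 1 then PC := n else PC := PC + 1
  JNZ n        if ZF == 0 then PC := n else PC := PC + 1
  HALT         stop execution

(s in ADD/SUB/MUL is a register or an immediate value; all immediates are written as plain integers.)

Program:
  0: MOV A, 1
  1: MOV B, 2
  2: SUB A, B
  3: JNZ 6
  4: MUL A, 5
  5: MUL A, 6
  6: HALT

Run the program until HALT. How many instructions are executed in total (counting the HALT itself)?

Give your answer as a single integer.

Step 1: PC=0 exec 'MOV A, 1'. After: A=1 B=0 C=0 D=0 ZF=0 PC=1
Step 2: PC=1 exec 'MOV B, 2'. After: A=1 B=2 C=0 D=0 ZF=0 PC=2
Step 3: PC=2 exec 'SUB A, B'. After: A=-1 B=2 C=0 D=0 ZF=0 PC=3
Step 4: PC=3 exec 'JNZ 6'. After: A=-1 B=2 C=0 D=0 ZF=0 PC=6
Step 5: PC=6 exec 'HALT'. After: A=-1 B=2 C=0 D=0 ZF=0 PC=6 HALTED
Total instructions executed: 5

Answer: 5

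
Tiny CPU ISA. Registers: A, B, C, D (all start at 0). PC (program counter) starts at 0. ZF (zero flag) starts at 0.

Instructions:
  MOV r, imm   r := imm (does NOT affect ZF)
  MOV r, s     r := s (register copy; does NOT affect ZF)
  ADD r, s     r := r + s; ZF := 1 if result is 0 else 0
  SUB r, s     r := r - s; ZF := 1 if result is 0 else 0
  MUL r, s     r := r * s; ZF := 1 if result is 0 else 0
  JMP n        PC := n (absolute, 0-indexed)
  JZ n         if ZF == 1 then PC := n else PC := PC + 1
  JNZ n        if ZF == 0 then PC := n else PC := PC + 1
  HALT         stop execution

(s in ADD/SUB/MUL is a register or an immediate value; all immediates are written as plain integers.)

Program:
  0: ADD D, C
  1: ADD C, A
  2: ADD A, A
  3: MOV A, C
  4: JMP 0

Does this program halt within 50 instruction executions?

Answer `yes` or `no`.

Answer: no

Derivation:
Step 1: PC=0 exec 'ADD D, C'. After: A=0 B=0 C=0 D=0 ZF=1 PC=1
Step 2: PC=1 exec 'ADD C, A'. After: A=0 B=0 C=0 D=0 ZF=1 PC=2
Step 3: PC=2 exec 'ADD A, A'. After: A=0 B=0 C=0 D=0 ZF=1 PC=3
Step 4: PC=3 exec 'MOV A, C'. After: A=0 B=0 C=0 D=0 ZF=1 PC=4
Step 5: PC=4 exec 'JMP 0'. After: A=0 B=0 C=0 D=0 ZF=1 PC=0
Step 6: PC=0 exec 'ADD D, C'. After: A=0 B=0 C=0 D=0 ZF=1 PC=1
State after step 6 equals state after step 1: the program is in a cycle of length 5 and will never halt.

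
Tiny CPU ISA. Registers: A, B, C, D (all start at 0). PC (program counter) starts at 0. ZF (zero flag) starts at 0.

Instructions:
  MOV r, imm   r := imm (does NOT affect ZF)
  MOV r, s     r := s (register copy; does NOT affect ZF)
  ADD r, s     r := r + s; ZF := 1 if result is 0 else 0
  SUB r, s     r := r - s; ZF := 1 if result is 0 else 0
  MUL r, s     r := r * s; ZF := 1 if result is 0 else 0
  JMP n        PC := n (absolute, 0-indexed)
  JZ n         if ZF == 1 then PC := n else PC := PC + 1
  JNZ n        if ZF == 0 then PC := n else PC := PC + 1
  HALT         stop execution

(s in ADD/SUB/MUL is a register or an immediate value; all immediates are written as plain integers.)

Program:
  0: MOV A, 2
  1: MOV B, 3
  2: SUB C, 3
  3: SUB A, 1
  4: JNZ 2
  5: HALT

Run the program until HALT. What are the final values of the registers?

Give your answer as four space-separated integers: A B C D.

Step 1: PC=0 exec 'MOV A, 2'. After: A=2 B=0 C=0 D=0 ZF=0 PC=1
Step 2: PC=1 exec 'MOV B, 3'. After: A=2 B=3 C=0 D=0 ZF=0 PC=2
Step 3: PC=2 exec 'SUB C, 3'. After: A=2 B=3 C=-3 D=0 ZF=0 PC=3
Step 4: PC=3 exec 'SUB A, 1'. After: A=1 B=3 C=-3 D=0 ZF=0 PC=4
Step 5: PC=4 exec 'JNZ 2'. After: A=1 B=3 C=-3 D=0 ZF=0 PC=2
Step 6: PC=2 exec 'SUB C, 3'. After: A=1 B=3 C=-6 D=0 ZF=0 PC=3
Step 7: PC=3 exec 'SUB A, 1'. After: A=0 B=3 C=-6 D=0 ZF=1 PC=4
Step 8: PC=4 exec 'JNZ 2'. After: A=0 B=3 C=-6 D=0 ZF=1 PC=5
Step 9: PC=5 exec 'HALT'. After: A=0 B=3 C=-6 D=0 ZF=1 PC=5 HALTED

Answer: 0 3 -6 0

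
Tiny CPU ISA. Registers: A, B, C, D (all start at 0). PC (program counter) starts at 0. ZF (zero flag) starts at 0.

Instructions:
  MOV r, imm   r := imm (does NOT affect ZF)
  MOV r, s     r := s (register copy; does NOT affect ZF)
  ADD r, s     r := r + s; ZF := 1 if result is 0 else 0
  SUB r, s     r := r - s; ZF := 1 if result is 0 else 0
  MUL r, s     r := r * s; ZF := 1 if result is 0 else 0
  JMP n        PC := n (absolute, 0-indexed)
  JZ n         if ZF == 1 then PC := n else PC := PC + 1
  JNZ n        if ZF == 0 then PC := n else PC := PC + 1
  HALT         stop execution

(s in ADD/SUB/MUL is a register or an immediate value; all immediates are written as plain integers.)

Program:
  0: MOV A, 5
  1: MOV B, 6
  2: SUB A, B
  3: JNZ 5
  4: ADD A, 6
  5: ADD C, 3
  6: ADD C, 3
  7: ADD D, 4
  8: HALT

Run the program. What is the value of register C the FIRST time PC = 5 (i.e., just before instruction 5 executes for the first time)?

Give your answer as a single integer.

Step 1: PC=0 exec 'MOV A, 5'. After: A=5 B=0 C=0 D=0 ZF=0 PC=1
Step 2: PC=1 exec 'MOV B, 6'. After: A=5 B=6 C=0 D=0 ZF=0 PC=2
Step 3: PC=2 exec 'SUB A, B'. After: A=-1 B=6 C=0 D=0 ZF=0 PC=3
Step 4: PC=3 exec 'JNZ 5'. After: A=-1 B=6 C=0 D=0 ZF=0 PC=5
First time PC=5: C=0

0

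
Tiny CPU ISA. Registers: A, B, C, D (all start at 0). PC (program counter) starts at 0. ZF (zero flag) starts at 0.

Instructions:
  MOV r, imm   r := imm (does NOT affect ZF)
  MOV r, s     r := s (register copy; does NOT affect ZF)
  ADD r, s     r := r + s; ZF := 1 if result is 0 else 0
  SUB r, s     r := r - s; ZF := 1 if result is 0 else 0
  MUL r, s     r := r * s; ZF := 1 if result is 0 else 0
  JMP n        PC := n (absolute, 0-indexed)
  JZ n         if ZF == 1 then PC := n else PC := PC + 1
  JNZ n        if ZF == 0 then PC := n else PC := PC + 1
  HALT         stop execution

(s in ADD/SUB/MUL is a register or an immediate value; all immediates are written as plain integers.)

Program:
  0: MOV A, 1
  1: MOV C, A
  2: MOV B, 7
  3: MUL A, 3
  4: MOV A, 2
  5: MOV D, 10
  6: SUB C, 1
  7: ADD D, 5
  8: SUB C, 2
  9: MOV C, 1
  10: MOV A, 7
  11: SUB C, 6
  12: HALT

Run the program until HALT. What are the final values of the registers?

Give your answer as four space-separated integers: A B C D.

Answer: 7 7 -5 15

Derivation:
Step 1: PC=0 exec 'MOV A, 1'. After: A=1 B=0 C=0 D=0 ZF=0 PC=1
Step 2: PC=1 exec 'MOV C, A'. After: A=1 B=0 C=1 D=0 ZF=0 PC=2
Step 3: PC=2 exec 'MOV B, 7'. After: A=1 B=7 C=1 D=0 ZF=0 PC=3
Step 4: PC=3 exec 'MUL A, 3'. After: A=3 B=7 C=1 D=0 ZF=0 PC=4
Step 5: PC=4 exec 'MOV A, 2'. After: A=2 B=7 C=1 D=0 ZF=0 PC=5
Step 6: PC=5 exec 'MOV D, 10'. After: A=2 B=7 C=1 D=10 ZF=0 PC=6
Step 7: PC=6 exec 'SUB C, 1'. After: A=2 B=7 C=0 D=10 ZF=1 PC=7
Step 8: PC=7 exec 'ADD D, 5'. After: A=2 B=7 C=0 D=15 ZF=0 PC=8
Step 9: PC=8 exec 'SUB C, 2'. After: A=2 B=7 C=-2 D=15 ZF=0 PC=9
Step 10: PC=9 exec 'MOV C, 1'. After: A=2 B=7 C=1 D=15 ZF=0 PC=10
Step 11: PC=10 exec 'MOV A, 7'. After: A=7 B=7 C=1 D=15 ZF=0 PC=11
Step 12: PC=11 exec 'SUB C, 6'. After: A=7 B=7 C=-5 D=15 ZF=0 PC=12
Step 13: PC=12 exec 'HALT'. After: A=7 B=7 C=-5 D=15 ZF=0 PC=12 HALTED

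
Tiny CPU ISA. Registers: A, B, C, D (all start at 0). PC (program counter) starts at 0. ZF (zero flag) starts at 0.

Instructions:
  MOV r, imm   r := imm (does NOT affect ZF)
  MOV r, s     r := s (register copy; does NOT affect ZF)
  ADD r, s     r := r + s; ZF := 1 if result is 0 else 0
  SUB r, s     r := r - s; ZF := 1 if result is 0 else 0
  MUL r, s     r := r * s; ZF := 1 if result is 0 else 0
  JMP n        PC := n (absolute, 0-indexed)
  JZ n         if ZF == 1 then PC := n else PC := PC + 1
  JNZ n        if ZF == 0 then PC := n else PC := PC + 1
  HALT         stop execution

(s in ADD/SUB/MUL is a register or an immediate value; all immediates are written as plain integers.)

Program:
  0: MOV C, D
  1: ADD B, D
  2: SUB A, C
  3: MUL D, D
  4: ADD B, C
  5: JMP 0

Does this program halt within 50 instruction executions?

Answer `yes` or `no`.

Answer: no

Derivation:
Step 1: PC=0 exec 'MOV C, D'. After: A=0 B=0 C=0 D=0 ZF=0 PC=1
Step 2: PC=1 exec 'ADD B, D'. After: A=0 B=0 C=0 D=0 ZF=1 PC=2
Step 3: PC=2 exec 'SUB A, C'. After: A=0 B=0 C=0 D=0 ZF=1 PC=3
Step 4: PC=3 exec 'MUL D, D'. After: A=0 B=0 C=0 D=0 ZF=1 PC=4
Step 5: PC=4 exec 'ADD B, C'. After: A=0 B=0 C=0 D=0 ZF=1 PC=5
Step 6: PC=5 exec 'JMP 0'. After: A=0 B=0 C=0 D=0 ZF=1 PC=0
Step 7: PC=0 exec 'MOV C, D'. After: A=0 B=0 C=0 D=0 ZF=1 PC=1
Step 8: PC=1 exec 'ADD B, D'. After: A=0 B=0 C=0 D=0 ZF=1 PC=2
State after step 8 equals state after step 2: the program is in a cycle of length 6 and will never halt.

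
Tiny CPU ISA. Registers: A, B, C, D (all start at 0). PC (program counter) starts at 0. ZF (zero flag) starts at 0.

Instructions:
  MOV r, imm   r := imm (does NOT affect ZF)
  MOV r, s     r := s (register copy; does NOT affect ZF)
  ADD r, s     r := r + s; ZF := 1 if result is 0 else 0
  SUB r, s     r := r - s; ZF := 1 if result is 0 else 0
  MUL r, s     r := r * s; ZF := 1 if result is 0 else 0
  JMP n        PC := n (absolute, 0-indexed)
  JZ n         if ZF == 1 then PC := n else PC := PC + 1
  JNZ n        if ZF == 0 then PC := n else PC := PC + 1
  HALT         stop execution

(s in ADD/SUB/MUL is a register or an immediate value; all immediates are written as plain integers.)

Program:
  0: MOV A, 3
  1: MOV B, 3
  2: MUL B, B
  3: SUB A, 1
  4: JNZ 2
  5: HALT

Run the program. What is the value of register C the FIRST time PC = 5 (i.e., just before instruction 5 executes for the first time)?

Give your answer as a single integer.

Step 1: PC=0 exec 'MOV A, 3'. After: A=3 B=0 C=0 D=0 ZF=0 PC=1
Step 2: PC=1 exec 'MOV B, 3'. After: A=3 B=3 C=0 D=0 ZF=0 PC=2
Step 3: PC=2 exec 'MUL B, B'. After: A=3 B=9 C=0 D=0 ZF=0 PC=3
Step 4: PC=3 exec 'SUB A, 1'. After: A=2 B=9 C=0 D=0 ZF=0 PC=4
Step 5: PC=4 exec 'JNZ 2'. After: A=2 B=9 C=0 D=0 ZF=0 PC=2
Step 6: PC=2 exec 'MUL B, B'. After: A=2 B=81 C=0 D=0 ZF=0 PC=3
Step 7: PC=3 exec 'SUB A, 1'. After: A=1 B=81 C=0 D=0 ZF=0 PC=4
Step 8: PC=4 exec 'JNZ 2'. After: A=1 B=81 C=0 D=0 ZF=0 PC=2
Step 9: PC=2 exec 'MUL B, B'. After: A=1 B=6561 C=0 D=0 ZF=0 PC=3
Step 10: PC=3 exec 'SUB A, 1'. After: A=0 B=6561 C=0 D=0 ZF=1 PC=4
Step 11: PC=4 exec 'JNZ 2'. After: A=0 B=6561 C=0 D=0 ZF=1 PC=5
First time PC=5: C=0

0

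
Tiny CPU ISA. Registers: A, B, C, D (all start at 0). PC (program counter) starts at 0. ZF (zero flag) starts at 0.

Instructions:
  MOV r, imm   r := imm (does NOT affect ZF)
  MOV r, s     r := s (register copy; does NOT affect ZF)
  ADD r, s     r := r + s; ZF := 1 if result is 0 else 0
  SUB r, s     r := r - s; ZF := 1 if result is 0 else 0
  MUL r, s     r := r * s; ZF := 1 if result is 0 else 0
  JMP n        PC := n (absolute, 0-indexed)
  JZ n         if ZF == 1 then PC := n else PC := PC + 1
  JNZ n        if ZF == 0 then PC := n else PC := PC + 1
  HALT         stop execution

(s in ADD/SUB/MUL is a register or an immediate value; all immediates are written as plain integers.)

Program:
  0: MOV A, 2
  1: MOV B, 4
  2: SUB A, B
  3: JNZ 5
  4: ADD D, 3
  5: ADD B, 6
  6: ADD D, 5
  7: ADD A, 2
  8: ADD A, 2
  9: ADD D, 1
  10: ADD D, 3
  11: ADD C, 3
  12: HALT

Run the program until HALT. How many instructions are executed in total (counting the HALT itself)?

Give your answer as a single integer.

Answer: 12

Derivation:
Step 1: PC=0 exec 'MOV A, 2'. After: A=2 B=0 C=0 D=0 ZF=0 PC=1
Step 2: PC=1 exec 'MOV B, 4'. After: A=2 B=4 C=0 D=0 ZF=0 PC=2
Step 3: PC=2 exec 'SUB A, B'. After: A=-2 B=4 C=0 D=0 ZF=0 PC=3
Step 4: PC=3 exec 'JNZ 5'. After: A=-2 B=4 C=0 D=0 ZF=0 PC=5
Step 5: PC=5 exec 'ADD B, 6'. After: A=-2 B=10 C=0 D=0 ZF=0 PC=6
Step 6: PC=6 exec 'ADD D, 5'. After: A=-2 B=10 C=0 D=5 ZF=0 PC=7
Step 7: PC=7 exec 'ADD A, 2'. After: A=0 B=10 C=0 D=5 ZF=1 PC=8
Step 8: PC=8 exec 'ADD A, 2'. After: A=2 B=10 C=0 D=5 ZF=0 PC=9
Step 9: PC=9 exec 'ADD D, 1'. After: A=2 B=10 C=0 D=6 ZF=0 PC=10
Step 10: PC=10 exec 'ADD D, 3'. After: A=2 B=10 C=0 D=9 ZF=0 PC=11
Step 11: PC=11 exec 'ADD C, 3'. After: A=2 B=10 C=3 D=9 ZF=0 PC=12
Step 12: PC=12 exec 'HALT'. After: A=2 B=10 C=3 D=9 ZF=0 PC=12 HALTED
Total instructions executed: 12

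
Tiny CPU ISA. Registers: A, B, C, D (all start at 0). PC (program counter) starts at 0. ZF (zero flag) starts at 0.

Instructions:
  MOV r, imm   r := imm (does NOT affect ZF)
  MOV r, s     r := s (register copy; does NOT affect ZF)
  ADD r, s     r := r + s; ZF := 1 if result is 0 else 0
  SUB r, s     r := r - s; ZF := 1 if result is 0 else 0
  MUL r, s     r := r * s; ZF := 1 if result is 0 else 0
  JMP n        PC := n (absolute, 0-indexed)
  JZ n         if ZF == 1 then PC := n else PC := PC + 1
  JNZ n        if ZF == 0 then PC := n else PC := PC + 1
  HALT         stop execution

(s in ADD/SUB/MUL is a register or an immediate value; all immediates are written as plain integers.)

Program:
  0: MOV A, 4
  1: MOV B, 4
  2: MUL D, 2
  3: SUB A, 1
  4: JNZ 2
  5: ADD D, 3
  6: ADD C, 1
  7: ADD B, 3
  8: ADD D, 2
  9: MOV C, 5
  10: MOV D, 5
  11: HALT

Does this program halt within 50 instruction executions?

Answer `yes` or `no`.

Step 1: PC=0 exec 'MOV A, 4'. After: A=4 B=0 C=0 D=0 ZF=0 PC=1
Step 2: PC=1 exec 'MOV B, 4'. After: A=4 B=4 C=0 D=0 ZF=0 PC=2
Step 3: PC=2 exec 'MUL D, 2'. After: A=4 B=4 C=0 D=0 ZF=1 PC=3
Step 4: PC=3 exec 'SUB A, 1'. After: A=3 B=4 C=0 D=0 ZF=0 PC=4
Step 5: PC=4 exec 'JNZ 2'. After: A=3 B=4 C=0 D=0 ZF=0 PC=2
Step 6: PC=2 exec 'MUL D, 2'. After: A=3 B=4 C=0 D=0 ZF=1 PC=3
Step 7: PC=3 exec 'SUB A, 1'. After: A=2 B=4 C=0 D=0 ZF=0 PC=4
Step 8: PC=4 exec 'JNZ 2'. After: A=2 B=4 C=0 D=0 ZF=0 PC=2
Step 9: PC=2 exec 'MUL D, 2'. After: A=2 B=4 C=0 D=0 ZF=1 PC=3
Step 10: PC=3 exec 'SUB A, 1'. After: A=1 B=4 C=0 D=0 ZF=0 PC=4
Step 11: PC=4 exec 'JNZ 2'. After: A=1 B=4 C=0 D=0 ZF=0 PC=2
Step 12: PC=2 exec 'MUL D, 2'. After: A=1 B=4 C=0 D=0 ZF=1 PC=3
Step 13: PC=3 exec 'SUB A, 1'. After: A=0 B=4 C=0 D=0 ZF=1 PC=4
Step 14: PC=4 exec 'JNZ 2'. After: A=0 B=4 C=0 D=0 ZF=1 PC=5
Step 15: PC=5 exec 'ADD D, 3'. After: A=0 B=4 C=0 D=3 ZF=0 PC=6
Step 16: PC=6 exec 'ADD C, 1'. After: A=0 B=4 C=1 D=3 ZF=0 PC=7
Step 17: PC=7 exec 'ADD B, 3'. After: A=0 B=7 C=1 D=3 ZF=0 PC=8
Step 18: PC=8 exec 'ADD D, 2'. After: A=0 B=7 C=1 D=5 ZF=0 PC=9
Step 19: PC=9 exec 'MOV C, 5'. After: A=0 B=7 C=5 D=5 ZF=0 PC=10
Step 20: PC=10 exec 'MOV D, 5'. After: A=0 B=7 C=5 D=5 ZF=0 PC=11
Step 21: PC=11 exec 'HALT'. After: A=0 B=7 C=5 D=5 ZF=0 PC=11 HALTED

Answer: yes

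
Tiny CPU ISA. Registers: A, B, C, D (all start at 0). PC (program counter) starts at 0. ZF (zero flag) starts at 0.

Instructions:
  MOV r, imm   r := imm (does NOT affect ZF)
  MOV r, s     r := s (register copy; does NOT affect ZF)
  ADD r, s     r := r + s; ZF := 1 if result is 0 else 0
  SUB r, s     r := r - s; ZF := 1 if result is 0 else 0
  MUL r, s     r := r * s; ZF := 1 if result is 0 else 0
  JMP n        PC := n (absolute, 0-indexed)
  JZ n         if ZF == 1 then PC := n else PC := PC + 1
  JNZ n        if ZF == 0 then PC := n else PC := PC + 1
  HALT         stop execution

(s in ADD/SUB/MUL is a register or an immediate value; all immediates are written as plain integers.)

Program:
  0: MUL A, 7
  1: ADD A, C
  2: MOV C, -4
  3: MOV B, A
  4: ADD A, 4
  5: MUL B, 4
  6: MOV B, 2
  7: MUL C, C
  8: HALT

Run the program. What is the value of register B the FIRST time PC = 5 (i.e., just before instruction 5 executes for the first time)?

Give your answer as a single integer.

Step 1: PC=0 exec 'MUL A, 7'. After: A=0 B=0 C=0 D=0 ZF=1 PC=1
Step 2: PC=1 exec 'ADD A, C'. After: A=0 B=0 C=0 D=0 ZF=1 PC=2
Step 3: PC=2 exec 'MOV C, -4'. After: A=0 B=0 C=-4 D=0 ZF=1 PC=3
Step 4: PC=3 exec 'MOV B, A'. After: A=0 B=0 C=-4 D=0 ZF=1 PC=4
Step 5: PC=4 exec 'ADD A, 4'. After: A=4 B=0 C=-4 D=0 ZF=0 PC=5
First time PC=5: B=0

0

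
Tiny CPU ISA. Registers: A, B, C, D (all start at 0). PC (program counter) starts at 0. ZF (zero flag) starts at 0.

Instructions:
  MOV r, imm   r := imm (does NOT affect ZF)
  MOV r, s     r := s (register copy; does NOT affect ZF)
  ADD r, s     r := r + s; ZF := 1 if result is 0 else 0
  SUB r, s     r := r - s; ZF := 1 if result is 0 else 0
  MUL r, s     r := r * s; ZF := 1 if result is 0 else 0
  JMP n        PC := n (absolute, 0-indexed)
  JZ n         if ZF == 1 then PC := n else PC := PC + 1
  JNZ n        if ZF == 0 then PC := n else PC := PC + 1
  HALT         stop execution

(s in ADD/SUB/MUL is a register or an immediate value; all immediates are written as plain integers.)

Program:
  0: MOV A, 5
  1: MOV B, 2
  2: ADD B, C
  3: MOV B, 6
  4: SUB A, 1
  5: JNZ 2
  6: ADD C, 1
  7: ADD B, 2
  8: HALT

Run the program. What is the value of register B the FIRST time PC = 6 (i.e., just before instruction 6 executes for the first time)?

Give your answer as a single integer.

Step 1: PC=0 exec 'MOV A, 5'. After: A=5 B=0 C=0 D=0 ZF=0 PC=1
Step 2: PC=1 exec 'MOV B, 2'. After: A=5 B=2 C=0 D=0 ZF=0 PC=2
Step 3: PC=2 exec 'ADD B, C'. After: A=5 B=2 C=0 D=0 ZF=0 PC=3
Step 4: PC=3 exec 'MOV B, 6'. After: A=5 B=6 C=0 D=0 ZF=0 PC=4
Step 5: PC=4 exec 'SUB A, 1'. After: A=4 B=6 C=0 D=0 ZF=0 PC=5
Step 6: PC=5 exec 'JNZ 2'. After: A=4 B=6 C=0 D=0 ZF=0 PC=2
Step 7: PC=2 exec 'ADD B, C'. After: A=4 B=6 C=0 D=0 ZF=0 PC=3
Step 8: PC=3 exec 'MOV B, 6'. After: A=4 B=6 C=0 D=0 ZF=0 PC=4
Step 9: PC=4 exec 'SUB A, 1'. After: A=3 B=6 C=0 D=0 ZF=0 PC=5
Step 10: PC=5 exec 'JNZ 2'. After: A=3 B=6 C=0 D=0 ZF=0 PC=2
Step 11: PC=2 exec 'ADD B, C'. After: A=3 B=6 C=0 D=0 ZF=0 PC=3
Step 12: PC=3 exec 'MOV B, 6'. After: A=3 B=6 C=0 D=0 ZF=0 PC=4
Step 13: PC=4 exec 'SUB A, 1'. After: A=2 B=6 C=0 D=0 ZF=0 PC=5
Step 14: PC=5 exec 'JNZ 2'. After: A=2 B=6 C=0 D=0 ZF=0 PC=2
Step 15: PC=2 exec 'ADD B, C'. After: A=2 B=6 C=0 D=0 ZF=0 PC=3
Step 16: PC=3 exec 'MOV B, 6'. After: A=2 B=6 C=0 D=0 ZF=0 PC=4
Step 17: PC=4 exec 'SUB A, 1'. After: A=1 B=6 C=0 D=0 ZF=0 PC=5
Step 18: PC=5 exec 'JNZ 2'. After: A=1 B=6 C=0 D=0 ZF=0 PC=2
Step 19: PC=2 exec 'ADD B, C'. After: A=1 B=6 C=0 D=0 ZF=0 PC=3
Step 20: PC=3 exec 'MOV B, 6'. After: A=1 B=6 C=0 D=0 ZF=0 PC=4
Step 21: PC=4 exec 'SUB A, 1'. After: A=0 B=6 C=0 D=0 ZF=1 PC=5
Step 22: PC=5 exec 'JNZ 2'. After: A=0 B=6 C=0 D=0 ZF=1 PC=6
First time PC=6: B=6

6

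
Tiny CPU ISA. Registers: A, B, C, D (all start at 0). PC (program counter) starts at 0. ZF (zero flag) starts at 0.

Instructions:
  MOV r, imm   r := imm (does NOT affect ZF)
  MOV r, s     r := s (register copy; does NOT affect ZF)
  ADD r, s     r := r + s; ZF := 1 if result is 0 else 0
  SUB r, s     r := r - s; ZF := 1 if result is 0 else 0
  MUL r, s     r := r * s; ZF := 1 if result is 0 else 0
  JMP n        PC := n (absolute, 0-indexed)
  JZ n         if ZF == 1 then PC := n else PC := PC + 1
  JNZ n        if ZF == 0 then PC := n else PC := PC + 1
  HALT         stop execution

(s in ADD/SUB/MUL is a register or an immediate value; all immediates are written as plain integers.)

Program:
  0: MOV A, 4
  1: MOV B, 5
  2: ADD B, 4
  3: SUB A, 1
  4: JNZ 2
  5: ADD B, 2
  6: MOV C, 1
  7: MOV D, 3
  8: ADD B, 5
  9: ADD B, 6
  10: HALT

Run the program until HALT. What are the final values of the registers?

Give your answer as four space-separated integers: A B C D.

Step 1: PC=0 exec 'MOV A, 4'. After: A=4 B=0 C=0 D=0 ZF=0 PC=1
Step 2: PC=1 exec 'MOV B, 5'. After: A=4 B=5 C=0 D=0 ZF=0 PC=2
Step 3: PC=2 exec 'ADD B, 4'. After: A=4 B=9 C=0 D=0 ZF=0 PC=3
Step 4: PC=3 exec 'SUB A, 1'. After: A=3 B=9 C=0 D=0 ZF=0 PC=4
Step 5: PC=4 exec 'JNZ 2'. After: A=3 B=9 C=0 D=0 ZF=0 PC=2
Step 6: PC=2 exec 'ADD B, 4'. After: A=3 B=13 C=0 D=0 ZF=0 PC=3
Step 7: PC=3 exec 'SUB A, 1'. After: A=2 B=13 C=0 D=0 ZF=0 PC=4
Step 8: PC=4 exec 'JNZ 2'. After: A=2 B=13 C=0 D=0 ZF=0 PC=2
Step 9: PC=2 exec 'ADD B, 4'. After: A=2 B=17 C=0 D=0 ZF=0 PC=3
Step 10: PC=3 exec 'SUB A, 1'. After: A=1 B=17 C=0 D=0 ZF=0 PC=4
Step 11: PC=4 exec 'JNZ 2'. After: A=1 B=17 C=0 D=0 ZF=0 PC=2
Step 12: PC=2 exec 'ADD B, 4'. After: A=1 B=21 C=0 D=0 ZF=0 PC=3
Step 13: PC=3 exec 'SUB A, 1'. After: A=0 B=21 C=0 D=0 ZF=1 PC=4
Step 14: PC=4 exec 'JNZ 2'. After: A=0 B=21 C=0 D=0 ZF=1 PC=5
Step 15: PC=5 exec 'ADD B, 2'. After: A=0 B=23 C=0 D=0 ZF=0 PC=6
Step 16: PC=6 exec 'MOV C, 1'. After: A=0 B=23 C=1 D=0 ZF=0 PC=7
Step 17: PC=7 exec 'MOV D, 3'. After: A=0 B=23 C=1 D=3 ZF=0 PC=8
Step 18: PC=8 exec 'ADD B, 5'. After: A=0 B=28 C=1 D=3 ZF=0 PC=9
Step 19: PC=9 exec 'ADD B, 6'. After: A=0 B=34 C=1 D=3 ZF=0 PC=10
Step 20: PC=10 exec 'HALT'. After: A=0 B=34 C=1 D=3 ZF=0 PC=10 HALTED

Answer: 0 34 1 3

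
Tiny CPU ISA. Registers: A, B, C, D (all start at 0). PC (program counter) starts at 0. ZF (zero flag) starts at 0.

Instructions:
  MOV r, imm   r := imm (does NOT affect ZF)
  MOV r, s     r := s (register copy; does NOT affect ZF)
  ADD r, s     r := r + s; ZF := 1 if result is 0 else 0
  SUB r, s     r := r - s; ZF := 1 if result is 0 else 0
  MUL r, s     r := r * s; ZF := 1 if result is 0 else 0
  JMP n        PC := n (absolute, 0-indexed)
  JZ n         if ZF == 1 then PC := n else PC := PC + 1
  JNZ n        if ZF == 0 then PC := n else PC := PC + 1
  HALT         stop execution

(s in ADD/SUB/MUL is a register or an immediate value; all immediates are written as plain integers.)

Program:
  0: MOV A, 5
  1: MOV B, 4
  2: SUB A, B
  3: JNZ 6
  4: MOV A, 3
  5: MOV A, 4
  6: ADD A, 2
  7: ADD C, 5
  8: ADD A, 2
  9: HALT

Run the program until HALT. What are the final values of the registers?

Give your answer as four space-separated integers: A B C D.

Answer: 5 4 5 0

Derivation:
Step 1: PC=0 exec 'MOV A, 5'. After: A=5 B=0 C=0 D=0 ZF=0 PC=1
Step 2: PC=1 exec 'MOV B, 4'. After: A=5 B=4 C=0 D=0 ZF=0 PC=2
Step 3: PC=2 exec 'SUB A, B'. After: A=1 B=4 C=0 D=0 ZF=0 PC=3
Step 4: PC=3 exec 'JNZ 6'. After: A=1 B=4 C=0 D=0 ZF=0 PC=6
Step 5: PC=6 exec 'ADD A, 2'. After: A=3 B=4 C=0 D=0 ZF=0 PC=7
Step 6: PC=7 exec 'ADD C, 5'. After: A=3 B=4 C=5 D=0 ZF=0 PC=8
Step 7: PC=8 exec 'ADD A, 2'. After: A=5 B=4 C=5 D=0 ZF=0 PC=9
Step 8: PC=9 exec 'HALT'. After: A=5 B=4 C=5 D=0 ZF=0 PC=9 HALTED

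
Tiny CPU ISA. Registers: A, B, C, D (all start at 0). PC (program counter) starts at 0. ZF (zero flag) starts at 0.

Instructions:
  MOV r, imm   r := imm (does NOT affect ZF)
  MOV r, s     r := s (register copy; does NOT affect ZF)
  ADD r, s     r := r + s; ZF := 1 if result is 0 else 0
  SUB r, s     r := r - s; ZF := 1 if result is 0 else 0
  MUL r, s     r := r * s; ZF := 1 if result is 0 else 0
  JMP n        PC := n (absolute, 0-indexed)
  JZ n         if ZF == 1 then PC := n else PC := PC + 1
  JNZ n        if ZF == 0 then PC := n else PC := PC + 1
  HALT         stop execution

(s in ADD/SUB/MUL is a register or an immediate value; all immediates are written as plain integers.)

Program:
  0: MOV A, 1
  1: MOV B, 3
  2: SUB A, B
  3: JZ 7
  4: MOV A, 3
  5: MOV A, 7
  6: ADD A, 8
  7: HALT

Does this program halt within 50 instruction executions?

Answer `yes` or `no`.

Step 1: PC=0 exec 'MOV A, 1'. After: A=1 B=0 C=0 D=0 ZF=0 PC=1
Step 2: PC=1 exec 'MOV B, 3'. After: A=1 B=3 C=0 D=0 ZF=0 PC=2
Step 3: PC=2 exec 'SUB A, B'. After: A=-2 B=3 C=0 D=0 ZF=0 PC=3
Step 4: PC=3 exec 'JZ 7'. After: A=-2 B=3 C=0 D=0 ZF=0 PC=4
Step 5: PC=4 exec 'MOV A, 3'. After: A=3 B=3 C=0 D=0 ZF=0 PC=5
Step 6: PC=5 exec 'MOV A, 7'. After: A=7 B=3 C=0 D=0 ZF=0 PC=6
Step 7: PC=6 exec 'ADD A, 8'. After: A=15 B=3 C=0 D=0 ZF=0 PC=7
Step 8: PC=7 exec 'HALT'. After: A=15 B=3 C=0 D=0 ZF=0 PC=7 HALTED

Answer: yes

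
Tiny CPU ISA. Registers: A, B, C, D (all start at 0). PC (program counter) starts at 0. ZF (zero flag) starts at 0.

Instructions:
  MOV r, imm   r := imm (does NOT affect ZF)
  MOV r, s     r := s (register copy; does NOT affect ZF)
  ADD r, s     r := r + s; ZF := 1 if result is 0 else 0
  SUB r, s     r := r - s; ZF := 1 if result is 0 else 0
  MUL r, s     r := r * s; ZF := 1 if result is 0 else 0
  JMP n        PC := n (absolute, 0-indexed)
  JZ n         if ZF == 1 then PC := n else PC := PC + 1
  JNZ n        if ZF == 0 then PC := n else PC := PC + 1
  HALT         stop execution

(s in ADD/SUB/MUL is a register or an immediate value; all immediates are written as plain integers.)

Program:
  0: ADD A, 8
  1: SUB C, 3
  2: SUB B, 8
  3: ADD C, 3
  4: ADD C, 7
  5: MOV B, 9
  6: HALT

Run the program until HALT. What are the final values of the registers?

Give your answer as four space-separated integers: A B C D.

Step 1: PC=0 exec 'ADD A, 8'. After: A=8 B=0 C=0 D=0 ZF=0 PC=1
Step 2: PC=1 exec 'SUB C, 3'. After: A=8 B=0 C=-3 D=0 ZF=0 PC=2
Step 3: PC=2 exec 'SUB B, 8'. After: A=8 B=-8 C=-3 D=0 ZF=0 PC=3
Step 4: PC=3 exec 'ADD C, 3'. After: A=8 B=-8 C=0 D=0 ZF=1 PC=4
Step 5: PC=4 exec 'ADD C, 7'. After: A=8 B=-8 C=7 D=0 ZF=0 PC=5
Step 6: PC=5 exec 'MOV B, 9'. After: A=8 B=9 C=7 D=0 ZF=0 PC=6
Step 7: PC=6 exec 'HALT'. After: A=8 B=9 C=7 D=0 ZF=0 PC=6 HALTED

Answer: 8 9 7 0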